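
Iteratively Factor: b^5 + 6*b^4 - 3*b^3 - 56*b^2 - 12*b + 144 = (b + 4)*(b^4 + 2*b^3 - 11*b^2 - 12*b + 36) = (b + 3)*(b + 4)*(b^3 - b^2 - 8*b + 12) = (b + 3)^2*(b + 4)*(b^2 - 4*b + 4) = (b - 2)*(b + 3)^2*(b + 4)*(b - 2)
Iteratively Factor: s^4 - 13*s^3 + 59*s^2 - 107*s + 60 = (s - 4)*(s^3 - 9*s^2 + 23*s - 15) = (s - 5)*(s - 4)*(s^2 - 4*s + 3) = (s - 5)*(s - 4)*(s - 3)*(s - 1)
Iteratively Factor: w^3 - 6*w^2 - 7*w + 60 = (w - 4)*(w^2 - 2*w - 15) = (w - 4)*(w + 3)*(w - 5)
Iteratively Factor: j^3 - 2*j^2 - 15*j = (j + 3)*(j^2 - 5*j) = (j - 5)*(j + 3)*(j)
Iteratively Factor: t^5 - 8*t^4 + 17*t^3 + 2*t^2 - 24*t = (t + 1)*(t^4 - 9*t^3 + 26*t^2 - 24*t) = (t - 3)*(t + 1)*(t^3 - 6*t^2 + 8*t) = (t - 3)*(t - 2)*(t + 1)*(t^2 - 4*t) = (t - 4)*(t - 3)*(t - 2)*(t + 1)*(t)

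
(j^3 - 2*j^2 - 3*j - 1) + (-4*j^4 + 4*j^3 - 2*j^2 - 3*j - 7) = -4*j^4 + 5*j^3 - 4*j^2 - 6*j - 8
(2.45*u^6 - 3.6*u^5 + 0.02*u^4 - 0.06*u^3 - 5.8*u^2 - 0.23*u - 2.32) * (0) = 0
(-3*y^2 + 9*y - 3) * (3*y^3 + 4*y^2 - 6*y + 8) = -9*y^5 + 15*y^4 + 45*y^3 - 90*y^2 + 90*y - 24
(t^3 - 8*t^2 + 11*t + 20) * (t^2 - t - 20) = t^5 - 9*t^4 - t^3 + 169*t^2 - 240*t - 400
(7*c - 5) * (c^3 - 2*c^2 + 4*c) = 7*c^4 - 19*c^3 + 38*c^2 - 20*c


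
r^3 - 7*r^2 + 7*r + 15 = (r - 5)*(r - 3)*(r + 1)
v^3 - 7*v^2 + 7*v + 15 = (v - 5)*(v - 3)*(v + 1)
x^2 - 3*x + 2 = (x - 2)*(x - 1)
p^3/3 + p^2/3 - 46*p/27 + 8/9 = (p/3 + 1)*(p - 4/3)*(p - 2/3)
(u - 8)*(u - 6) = u^2 - 14*u + 48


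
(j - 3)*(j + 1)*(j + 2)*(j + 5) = j^4 + 5*j^3 - 7*j^2 - 41*j - 30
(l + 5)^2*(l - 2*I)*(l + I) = l^4 + 10*l^3 - I*l^3 + 27*l^2 - 10*I*l^2 + 20*l - 25*I*l + 50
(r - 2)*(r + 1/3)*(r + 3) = r^3 + 4*r^2/3 - 17*r/3 - 2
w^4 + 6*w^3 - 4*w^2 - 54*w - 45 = (w - 3)*(w + 1)*(w + 3)*(w + 5)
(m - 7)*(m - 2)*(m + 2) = m^3 - 7*m^2 - 4*m + 28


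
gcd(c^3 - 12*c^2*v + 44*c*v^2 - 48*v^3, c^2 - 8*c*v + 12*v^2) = c^2 - 8*c*v + 12*v^2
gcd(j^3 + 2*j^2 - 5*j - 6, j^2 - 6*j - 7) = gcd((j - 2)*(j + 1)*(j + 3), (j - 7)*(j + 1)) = j + 1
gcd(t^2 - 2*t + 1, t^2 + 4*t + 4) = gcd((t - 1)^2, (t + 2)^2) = 1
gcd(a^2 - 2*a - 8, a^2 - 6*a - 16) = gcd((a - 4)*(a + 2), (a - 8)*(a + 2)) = a + 2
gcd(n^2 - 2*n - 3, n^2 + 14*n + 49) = 1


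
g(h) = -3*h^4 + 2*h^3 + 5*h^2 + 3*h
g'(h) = -12*h^3 + 6*h^2 + 10*h + 3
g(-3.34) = -402.10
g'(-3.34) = 483.65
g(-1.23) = -6.71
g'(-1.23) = 22.11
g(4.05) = -580.10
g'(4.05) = -655.25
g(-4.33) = -1136.17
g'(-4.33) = 1046.39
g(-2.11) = -62.32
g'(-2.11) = 121.34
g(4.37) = -818.57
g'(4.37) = -840.16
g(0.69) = 4.43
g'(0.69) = 8.81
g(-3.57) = -525.28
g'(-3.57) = 589.76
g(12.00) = -57996.00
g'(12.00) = -19749.00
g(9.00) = -17793.00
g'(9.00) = -8169.00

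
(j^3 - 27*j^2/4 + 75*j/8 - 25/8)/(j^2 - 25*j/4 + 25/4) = j - 1/2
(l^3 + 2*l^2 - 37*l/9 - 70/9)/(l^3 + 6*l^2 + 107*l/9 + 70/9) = (l - 2)/(l + 2)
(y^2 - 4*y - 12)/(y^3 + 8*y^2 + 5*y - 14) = (y - 6)/(y^2 + 6*y - 7)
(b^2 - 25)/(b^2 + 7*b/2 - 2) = 2*(b^2 - 25)/(2*b^2 + 7*b - 4)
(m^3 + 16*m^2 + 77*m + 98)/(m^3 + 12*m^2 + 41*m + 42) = (m + 7)/(m + 3)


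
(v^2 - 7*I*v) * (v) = v^3 - 7*I*v^2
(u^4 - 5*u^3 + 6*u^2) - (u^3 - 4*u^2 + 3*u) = u^4 - 6*u^3 + 10*u^2 - 3*u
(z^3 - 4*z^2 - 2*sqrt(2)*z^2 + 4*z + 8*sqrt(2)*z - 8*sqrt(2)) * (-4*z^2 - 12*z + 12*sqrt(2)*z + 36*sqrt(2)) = -4*z^5 + 4*z^4 + 20*sqrt(2)*z^4 - 20*sqrt(2)*z^3 - 16*z^3 - 160*sqrt(2)*z^2 + 240*sqrt(2)*z + 384*z - 576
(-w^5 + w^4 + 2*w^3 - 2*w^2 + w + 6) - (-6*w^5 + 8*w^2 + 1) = 5*w^5 + w^4 + 2*w^3 - 10*w^2 + w + 5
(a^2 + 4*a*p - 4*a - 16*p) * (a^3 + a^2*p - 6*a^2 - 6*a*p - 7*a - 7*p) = a^5 + 5*a^4*p - 10*a^4 + 4*a^3*p^2 - 50*a^3*p + 17*a^3 - 40*a^2*p^2 + 85*a^2*p + 28*a^2 + 68*a*p^2 + 140*a*p + 112*p^2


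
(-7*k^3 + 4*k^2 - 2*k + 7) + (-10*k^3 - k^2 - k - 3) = -17*k^3 + 3*k^2 - 3*k + 4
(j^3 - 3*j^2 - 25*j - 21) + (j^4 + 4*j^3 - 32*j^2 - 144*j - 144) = j^4 + 5*j^3 - 35*j^2 - 169*j - 165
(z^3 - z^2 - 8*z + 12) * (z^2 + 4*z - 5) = z^5 + 3*z^4 - 17*z^3 - 15*z^2 + 88*z - 60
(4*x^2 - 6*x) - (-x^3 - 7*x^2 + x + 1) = x^3 + 11*x^2 - 7*x - 1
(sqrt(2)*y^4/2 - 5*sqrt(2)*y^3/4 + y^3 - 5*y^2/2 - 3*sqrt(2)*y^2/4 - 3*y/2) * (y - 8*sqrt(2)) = sqrt(2)*y^5/2 - 7*y^4 - 5*sqrt(2)*y^4/4 - 35*sqrt(2)*y^3/4 + 35*y^3/2 + 21*y^2/2 + 20*sqrt(2)*y^2 + 12*sqrt(2)*y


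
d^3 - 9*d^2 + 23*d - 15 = (d - 5)*(d - 3)*(d - 1)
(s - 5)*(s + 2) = s^2 - 3*s - 10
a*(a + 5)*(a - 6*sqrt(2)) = a^3 - 6*sqrt(2)*a^2 + 5*a^2 - 30*sqrt(2)*a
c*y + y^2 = y*(c + y)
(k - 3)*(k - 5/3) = k^2 - 14*k/3 + 5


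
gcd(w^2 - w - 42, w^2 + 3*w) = 1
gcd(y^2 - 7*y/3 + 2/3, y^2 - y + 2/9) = y - 1/3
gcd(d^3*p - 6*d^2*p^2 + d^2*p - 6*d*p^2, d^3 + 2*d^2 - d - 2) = d + 1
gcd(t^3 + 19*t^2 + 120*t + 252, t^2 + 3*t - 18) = t + 6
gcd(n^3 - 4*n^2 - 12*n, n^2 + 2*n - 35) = 1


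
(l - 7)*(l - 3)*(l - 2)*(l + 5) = l^4 - 7*l^3 - 19*l^2 + 163*l - 210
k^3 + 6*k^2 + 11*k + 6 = (k + 1)*(k + 2)*(k + 3)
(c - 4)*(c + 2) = c^2 - 2*c - 8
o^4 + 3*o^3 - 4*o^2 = o^2*(o - 1)*(o + 4)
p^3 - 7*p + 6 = (p - 2)*(p - 1)*(p + 3)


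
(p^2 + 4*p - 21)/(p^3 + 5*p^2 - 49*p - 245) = (p - 3)/(p^2 - 2*p - 35)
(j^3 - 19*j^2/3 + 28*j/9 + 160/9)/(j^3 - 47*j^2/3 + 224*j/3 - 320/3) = (j + 4/3)/(j - 8)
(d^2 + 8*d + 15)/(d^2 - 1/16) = 16*(d^2 + 8*d + 15)/(16*d^2 - 1)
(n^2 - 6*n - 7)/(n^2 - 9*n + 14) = (n + 1)/(n - 2)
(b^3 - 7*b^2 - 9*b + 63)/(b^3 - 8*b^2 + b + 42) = (b + 3)/(b + 2)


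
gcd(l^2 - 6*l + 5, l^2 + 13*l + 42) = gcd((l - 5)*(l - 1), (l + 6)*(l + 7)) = 1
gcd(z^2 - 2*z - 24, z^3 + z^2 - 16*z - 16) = z + 4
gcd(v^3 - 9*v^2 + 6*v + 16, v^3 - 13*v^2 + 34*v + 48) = v^2 - 7*v - 8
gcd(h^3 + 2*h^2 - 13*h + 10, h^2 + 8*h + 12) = 1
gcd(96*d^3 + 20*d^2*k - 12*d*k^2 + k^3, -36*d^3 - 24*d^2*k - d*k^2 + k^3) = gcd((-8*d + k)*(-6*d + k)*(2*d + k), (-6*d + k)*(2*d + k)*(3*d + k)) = 12*d^2 + 4*d*k - k^2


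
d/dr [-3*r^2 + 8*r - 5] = 8 - 6*r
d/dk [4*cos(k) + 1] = -4*sin(k)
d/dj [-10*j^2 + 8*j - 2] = 8 - 20*j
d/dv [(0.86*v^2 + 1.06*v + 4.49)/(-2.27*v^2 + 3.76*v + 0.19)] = (5.6398*v^2 + 20.7114*v - 16.681)/(5.1529*v^4 - 17.0704*v^3 + 13.275*v^2 + 1.4288*v + 0.0361)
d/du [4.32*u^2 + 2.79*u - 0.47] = 8.64*u + 2.79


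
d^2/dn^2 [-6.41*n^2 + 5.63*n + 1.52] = -12.8200000000000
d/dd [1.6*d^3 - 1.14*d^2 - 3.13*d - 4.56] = 4.8*d^2 - 2.28*d - 3.13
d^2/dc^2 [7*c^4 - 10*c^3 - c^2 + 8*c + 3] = 84*c^2 - 60*c - 2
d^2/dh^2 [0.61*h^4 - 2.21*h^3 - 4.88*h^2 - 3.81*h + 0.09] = 7.32*h^2 - 13.26*h - 9.76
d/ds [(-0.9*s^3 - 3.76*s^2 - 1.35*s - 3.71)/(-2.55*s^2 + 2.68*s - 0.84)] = (2.295*s^4 - 4.824*s^3 - 11.2513*s^2 - 12.6042*s + 11.0768)/(6.5025*s^4 - 13.668*s^3 + 11.4664*s^2 - 4.5024*s + 0.7056)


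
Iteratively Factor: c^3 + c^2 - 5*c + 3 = (c + 3)*(c^2 - 2*c + 1) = (c - 1)*(c + 3)*(c - 1)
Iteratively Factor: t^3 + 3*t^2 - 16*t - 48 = (t - 4)*(t^2 + 7*t + 12) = (t - 4)*(t + 3)*(t + 4)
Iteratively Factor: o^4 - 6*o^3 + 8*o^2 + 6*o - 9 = (o + 1)*(o^3 - 7*o^2 + 15*o - 9) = (o - 3)*(o + 1)*(o^2 - 4*o + 3) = (o - 3)^2*(o + 1)*(o - 1)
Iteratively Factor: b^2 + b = (b)*(b + 1)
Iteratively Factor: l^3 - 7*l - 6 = (l + 2)*(l^2 - 2*l - 3) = (l + 1)*(l + 2)*(l - 3)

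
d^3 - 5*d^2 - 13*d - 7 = (d - 7)*(d + 1)^2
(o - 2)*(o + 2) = o^2 - 4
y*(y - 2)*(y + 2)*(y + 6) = y^4 + 6*y^3 - 4*y^2 - 24*y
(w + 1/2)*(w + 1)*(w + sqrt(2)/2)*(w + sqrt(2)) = w^4 + 3*w^3/2 + 3*sqrt(2)*w^3/2 + 3*w^2/2 + 9*sqrt(2)*w^2/4 + 3*sqrt(2)*w/4 + 3*w/2 + 1/2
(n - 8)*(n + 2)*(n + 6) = n^3 - 52*n - 96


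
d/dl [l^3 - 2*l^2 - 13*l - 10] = 3*l^2 - 4*l - 13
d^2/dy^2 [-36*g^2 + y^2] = 2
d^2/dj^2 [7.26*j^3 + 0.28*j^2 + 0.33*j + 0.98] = 43.56*j + 0.56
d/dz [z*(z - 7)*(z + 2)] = 3*z^2 - 10*z - 14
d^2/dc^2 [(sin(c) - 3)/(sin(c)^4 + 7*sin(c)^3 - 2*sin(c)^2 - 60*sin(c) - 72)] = (-9*sin(c)^4 - 74*sin(c)^3 - 112*sin(c)^2 + 280*sin(c) + 272)/((sin(c) + 2)^4*(sin(c) + 6)^3)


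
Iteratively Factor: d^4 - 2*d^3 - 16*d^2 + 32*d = (d - 4)*(d^3 + 2*d^2 - 8*d) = d*(d - 4)*(d^2 + 2*d - 8) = d*(d - 4)*(d - 2)*(d + 4)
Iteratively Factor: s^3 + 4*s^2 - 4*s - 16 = (s + 2)*(s^2 + 2*s - 8) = (s + 2)*(s + 4)*(s - 2)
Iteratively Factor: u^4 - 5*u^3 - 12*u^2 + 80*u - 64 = (u - 4)*(u^3 - u^2 - 16*u + 16) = (u - 4)*(u + 4)*(u^2 - 5*u + 4) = (u - 4)^2*(u + 4)*(u - 1)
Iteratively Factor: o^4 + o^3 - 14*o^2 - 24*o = (o)*(o^3 + o^2 - 14*o - 24) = o*(o + 2)*(o^2 - o - 12) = o*(o + 2)*(o + 3)*(o - 4)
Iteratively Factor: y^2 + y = (y)*(y + 1)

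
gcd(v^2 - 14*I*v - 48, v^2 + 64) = v - 8*I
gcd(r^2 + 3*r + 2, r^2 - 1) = r + 1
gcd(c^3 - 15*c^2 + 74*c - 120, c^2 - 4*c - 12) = c - 6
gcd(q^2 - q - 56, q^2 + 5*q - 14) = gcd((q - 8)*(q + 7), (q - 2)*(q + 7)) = q + 7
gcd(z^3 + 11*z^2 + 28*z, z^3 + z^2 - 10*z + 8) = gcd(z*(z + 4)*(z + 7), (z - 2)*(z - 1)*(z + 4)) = z + 4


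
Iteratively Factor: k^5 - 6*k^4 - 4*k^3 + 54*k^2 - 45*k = (k)*(k^4 - 6*k^3 - 4*k^2 + 54*k - 45) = k*(k - 5)*(k^3 - k^2 - 9*k + 9) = k*(k - 5)*(k - 1)*(k^2 - 9) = k*(k - 5)*(k - 1)*(k + 3)*(k - 3)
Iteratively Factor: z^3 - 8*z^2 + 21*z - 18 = (z - 3)*(z^2 - 5*z + 6) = (z - 3)*(z - 2)*(z - 3)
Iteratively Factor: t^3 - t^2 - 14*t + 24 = (t - 2)*(t^2 + t - 12) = (t - 3)*(t - 2)*(t + 4)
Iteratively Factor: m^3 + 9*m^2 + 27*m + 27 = (m + 3)*(m^2 + 6*m + 9) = (m + 3)^2*(m + 3)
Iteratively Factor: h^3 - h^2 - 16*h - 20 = (h - 5)*(h^2 + 4*h + 4) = (h - 5)*(h + 2)*(h + 2)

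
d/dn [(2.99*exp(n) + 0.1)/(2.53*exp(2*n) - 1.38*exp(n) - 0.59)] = (-(2.99*exp(n) + 0.1)*(5.06*exp(n) - 1.38) + 7.5647*exp(2*n) - 4.1262*exp(n) - 1.7641)*exp(n)/(-2.53*exp(2*n) + 1.38*exp(n) + 0.59)^2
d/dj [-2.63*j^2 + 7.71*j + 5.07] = 7.71 - 5.26*j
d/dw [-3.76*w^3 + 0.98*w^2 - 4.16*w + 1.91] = -11.28*w^2 + 1.96*w - 4.16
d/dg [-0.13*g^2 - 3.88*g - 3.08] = -0.26*g - 3.88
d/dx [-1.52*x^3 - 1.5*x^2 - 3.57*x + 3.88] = -4.56*x^2 - 3.0*x - 3.57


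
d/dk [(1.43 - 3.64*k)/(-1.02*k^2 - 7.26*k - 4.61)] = (-3.7128*k^2 + 2.9172*k + 27.1622)/(1.0404*k^4 + 14.8104*k^3 + 62.112*k^2 + 66.9372*k + 21.2521)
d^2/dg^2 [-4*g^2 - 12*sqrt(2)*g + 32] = -8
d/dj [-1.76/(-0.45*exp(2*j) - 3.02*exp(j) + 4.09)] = (-1.584*exp(j) - 5.3152)*exp(j)/(0.45*exp(2*j) + 3.02*exp(j) - 4.09)^2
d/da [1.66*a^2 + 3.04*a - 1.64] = 3.32*a + 3.04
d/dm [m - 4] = 1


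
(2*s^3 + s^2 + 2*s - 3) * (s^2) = 2*s^5 + s^4 + 2*s^3 - 3*s^2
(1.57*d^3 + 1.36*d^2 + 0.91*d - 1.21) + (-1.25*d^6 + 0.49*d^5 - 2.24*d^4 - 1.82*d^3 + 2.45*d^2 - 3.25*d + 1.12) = -1.25*d^6 + 0.49*d^5 - 2.24*d^4 - 0.25*d^3 + 3.81*d^2 - 2.34*d - 0.0899999999999999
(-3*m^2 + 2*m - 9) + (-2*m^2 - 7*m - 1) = -5*m^2 - 5*m - 10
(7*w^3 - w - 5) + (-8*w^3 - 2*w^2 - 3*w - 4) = -w^3 - 2*w^2 - 4*w - 9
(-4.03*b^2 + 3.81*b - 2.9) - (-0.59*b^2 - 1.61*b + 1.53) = -3.44*b^2 + 5.42*b - 4.43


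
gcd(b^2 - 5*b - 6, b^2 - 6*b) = b - 6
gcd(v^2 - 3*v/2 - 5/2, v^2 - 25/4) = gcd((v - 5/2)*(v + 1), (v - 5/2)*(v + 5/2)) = v - 5/2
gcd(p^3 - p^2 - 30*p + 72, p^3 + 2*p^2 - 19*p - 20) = p - 4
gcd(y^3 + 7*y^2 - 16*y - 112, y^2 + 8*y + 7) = y + 7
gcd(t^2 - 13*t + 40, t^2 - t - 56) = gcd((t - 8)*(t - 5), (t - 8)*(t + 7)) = t - 8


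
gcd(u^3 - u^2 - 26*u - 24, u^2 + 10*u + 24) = u + 4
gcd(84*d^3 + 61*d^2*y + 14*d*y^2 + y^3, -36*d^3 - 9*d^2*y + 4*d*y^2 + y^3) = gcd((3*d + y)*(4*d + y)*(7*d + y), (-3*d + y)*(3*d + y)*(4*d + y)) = 12*d^2 + 7*d*y + y^2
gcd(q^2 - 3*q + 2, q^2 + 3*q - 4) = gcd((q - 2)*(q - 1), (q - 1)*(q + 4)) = q - 1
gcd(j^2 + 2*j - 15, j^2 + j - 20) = j + 5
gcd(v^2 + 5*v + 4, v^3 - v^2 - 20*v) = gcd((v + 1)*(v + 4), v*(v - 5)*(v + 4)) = v + 4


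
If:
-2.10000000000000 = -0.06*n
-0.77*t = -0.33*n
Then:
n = 35.00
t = 15.00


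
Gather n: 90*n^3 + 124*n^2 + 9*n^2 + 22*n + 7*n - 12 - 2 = 90*n^3 + 133*n^2 + 29*n - 14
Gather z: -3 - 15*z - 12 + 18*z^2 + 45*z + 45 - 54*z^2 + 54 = -36*z^2 + 30*z + 84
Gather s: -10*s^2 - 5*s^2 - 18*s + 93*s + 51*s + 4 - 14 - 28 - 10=-15*s^2 + 126*s - 48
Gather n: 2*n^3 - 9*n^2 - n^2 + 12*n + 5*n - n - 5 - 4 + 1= 2*n^3 - 10*n^2 + 16*n - 8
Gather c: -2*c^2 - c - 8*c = -2*c^2 - 9*c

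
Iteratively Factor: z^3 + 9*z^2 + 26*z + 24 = (z + 2)*(z^2 + 7*z + 12) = (z + 2)*(z + 4)*(z + 3)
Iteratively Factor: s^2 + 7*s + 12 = (s + 4)*(s + 3)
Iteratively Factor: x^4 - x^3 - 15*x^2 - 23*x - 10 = (x + 2)*(x^3 - 3*x^2 - 9*x - 5) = (x + 1)*(x + 2)*(x^2 - 4*x - 5) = (x + 1)^2*(x + 2)*(x - 5)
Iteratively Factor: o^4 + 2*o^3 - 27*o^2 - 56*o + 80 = (o - 5)*(o^3 + 7*o^2 + 8*o - 16) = (o - 5)*(o + 4)*(o^2 + 3*o - 4) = (o - 5)*(o - 1)*(o + 4)*(o + 4)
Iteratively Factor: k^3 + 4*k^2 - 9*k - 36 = (k - 3)*(k^2 + 7*k + 12) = (k - 3)*(k + 3)*(k + 4)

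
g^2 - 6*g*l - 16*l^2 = (g - 8*l)*(g + 2*l)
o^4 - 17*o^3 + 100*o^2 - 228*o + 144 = (o - 6)^2*(o - 4)*(o - 1)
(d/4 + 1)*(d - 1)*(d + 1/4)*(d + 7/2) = d^4/4 + 27*d^3/16 + 65*d^2/32 - 99*d/32 - 7/8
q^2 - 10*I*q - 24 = (q - 6*I)*(q - 4*I)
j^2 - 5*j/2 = j*(j - 5/2)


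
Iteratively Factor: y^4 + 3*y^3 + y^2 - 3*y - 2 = (y - 1)*(y^3 + 4*y^2 + 5*y + 2) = (y - 1)*(y + 2)*(y^2 + 2*y + 1) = (y - 1)*(y + 1)*(y + 2)*(y + 1)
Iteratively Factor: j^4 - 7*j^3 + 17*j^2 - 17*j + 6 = (j - 2)*(j^3 - 5*j^2 + 7*j - 3) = (j - 2)*(j - 1)*(j^2 - 4*j + 3) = (j - 3)*(j - 2)*(j - 1)*(j - 1)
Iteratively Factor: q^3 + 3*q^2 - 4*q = (q - 1)*(q^2 + 4*q) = q*(q - 1)*(q + 4)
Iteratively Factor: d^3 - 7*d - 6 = (d + 2)*(d^2 - 2*d - 3) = (d + 1)*(d + 2)*(d - 3)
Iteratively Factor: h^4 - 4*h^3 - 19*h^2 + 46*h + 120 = (h - 4)*(h^3 - 19*h - 30) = (h - 5)*(h - 4)*(h^2 + 5*h + 6) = (h - 5)*(h - 4)*(h + 2)*(h + 3)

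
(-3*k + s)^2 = 9*k^2 - 6*k*s + s^2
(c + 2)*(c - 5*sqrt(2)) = c^2 - 5*sqrt(2)*c + 2*c - 10*sqrt(2)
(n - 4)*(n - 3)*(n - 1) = n^3 - 8*n^2 + 19*n - 12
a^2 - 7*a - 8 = (a - 8)*(a + 1)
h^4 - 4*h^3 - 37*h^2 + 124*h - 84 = (h - 7)*(h - 2)*(h - 1)*(h + 6)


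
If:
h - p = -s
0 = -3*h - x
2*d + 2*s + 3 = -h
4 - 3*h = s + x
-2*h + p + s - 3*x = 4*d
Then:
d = -4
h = -3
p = 1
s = 4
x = 9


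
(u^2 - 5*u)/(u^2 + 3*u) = (u - 5)/(u + 3)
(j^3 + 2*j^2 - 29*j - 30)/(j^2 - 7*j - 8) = (j^2 + j - 30)/(j - 8)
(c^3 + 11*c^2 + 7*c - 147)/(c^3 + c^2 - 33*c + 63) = (c + 7)/(c - 3)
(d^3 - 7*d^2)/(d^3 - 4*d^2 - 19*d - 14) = d^2/(d^2 + 3*d + 2)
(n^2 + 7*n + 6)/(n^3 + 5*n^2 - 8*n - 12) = 1/(n - 2)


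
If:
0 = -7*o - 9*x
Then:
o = -9*x/7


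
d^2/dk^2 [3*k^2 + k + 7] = 6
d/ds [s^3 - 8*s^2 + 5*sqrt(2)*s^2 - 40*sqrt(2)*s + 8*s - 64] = 3*s^2 - 16*s + 10*sqrt(2)*s - 40*sqrt(2) + 8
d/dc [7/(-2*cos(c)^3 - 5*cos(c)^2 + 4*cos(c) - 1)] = 56*(-3*cos(c)^2 - 5*cos(c) + 2)*sin(c)/(-5*cos(c) + 5*cos(2*c) + cos(3*c) + 7)^2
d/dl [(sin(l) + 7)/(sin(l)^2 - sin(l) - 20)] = -(sin(l)^2 + 14*sin(l) + 13)*cos(l)/(sin(l) + cos(l)^2 + 19)^2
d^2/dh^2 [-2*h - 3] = 0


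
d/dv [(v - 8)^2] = 2*v - 16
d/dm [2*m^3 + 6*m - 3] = 6*m^2 + 6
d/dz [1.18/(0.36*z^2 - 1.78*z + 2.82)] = (2.1004 - 0.8496*z)/(0.36*z^2 - 1.78*z + 2.82)^2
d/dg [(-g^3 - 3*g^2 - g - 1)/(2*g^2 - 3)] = (-2*g^4 + 11*g^2 + 22*g + 3)/(4*g^4 - 12*g^2 + 9)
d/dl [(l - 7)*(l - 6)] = 2*l - 13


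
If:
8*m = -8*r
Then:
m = -r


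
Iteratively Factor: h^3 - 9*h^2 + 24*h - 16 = (h - 4)*(h^2 - 5*h + 4) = (h - 4)*(h - 1)*(h - 4)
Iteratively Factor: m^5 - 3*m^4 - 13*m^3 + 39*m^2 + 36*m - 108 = (m - 3)*(m^4 - 13*m^2 + 36) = (m - 3)^2*(m^3 + 3*m^2 - 4*m - 12) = (m - 3)^2*(m + 2)*(m^2 + m - 6) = (m - 3)^2*(m - 2)*(m + 2)*(m + 3)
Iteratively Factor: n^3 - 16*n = (n + 4)*(n^2 - 4*n) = n*(n + 4)*(n - 4)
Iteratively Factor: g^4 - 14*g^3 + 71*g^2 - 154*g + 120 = (g - 4)*(g^3 - 10*g^2 + 31*g - 30) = (g - 4)*(g - 2)*(g^2 - 8*g + 15) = (g - 4)*(g - 3)*(g - 2)*(g - 5)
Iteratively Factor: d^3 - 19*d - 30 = (d - 5)*(d^2 + 5*d + 6) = (d - 5)*(d + 2)*(d + 3)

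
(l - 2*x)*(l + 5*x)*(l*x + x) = l^3*x + 3*l^2*x^2 + l^2*x - 10*l*x^3 + 3*l*x^2 - 10*x^3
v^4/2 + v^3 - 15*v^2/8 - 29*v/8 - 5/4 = (v/2 + 1/2)*(v - 2)*(v + 1/2)*(v + 5/2)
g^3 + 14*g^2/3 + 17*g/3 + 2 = (g + 2/3)*(g + 1)*(g + 3)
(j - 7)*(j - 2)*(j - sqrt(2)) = j^3 - 9*j^2 - sqrt(2)*j^2 + 9*sqrt(2)*j + 14*j - 14*sqrt(2)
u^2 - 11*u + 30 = (u - 6)*(u - 5)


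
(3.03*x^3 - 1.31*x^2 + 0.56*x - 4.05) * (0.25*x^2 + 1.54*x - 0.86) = 0.7575*x^5 + 4.3387*x^4 - 4.4832*x^3 + 0.9765*x^2 - 6.7186*x + 3.483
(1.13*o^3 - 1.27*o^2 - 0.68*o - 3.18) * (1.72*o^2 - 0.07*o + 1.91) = 1.9436*o^5 - 2.2635*o^4 + 1.0776*o^3 - 7.8477*o^2 - 1.0762*o - 6.0738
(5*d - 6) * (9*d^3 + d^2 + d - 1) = 45*d^4 - 49*d^3 - d^2 - 11*d + 6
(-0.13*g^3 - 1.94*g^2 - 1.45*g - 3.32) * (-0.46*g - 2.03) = 0.0598*g^4 + 1.1563*g^3 + 4.6052*g^2 + 4.4707*g + 6.7396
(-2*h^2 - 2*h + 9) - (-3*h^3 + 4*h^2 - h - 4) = 3*h^3 - 6*h^2 - h + 13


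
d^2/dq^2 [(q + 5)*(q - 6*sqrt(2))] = 2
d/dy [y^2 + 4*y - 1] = 2*y + 4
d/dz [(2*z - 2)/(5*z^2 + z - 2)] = 2*(5*z^2 + z - (z - 1)*(10*z + 1) - 2)/(5*z^2 + z - 2)^2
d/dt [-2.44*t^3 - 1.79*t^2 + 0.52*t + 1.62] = -7.32*t^2 - 3.58*t + 0.52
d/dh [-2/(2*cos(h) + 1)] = -4*sin(h)/(2*cos(h) + 1)^2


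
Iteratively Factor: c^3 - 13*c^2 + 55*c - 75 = (c - 5)*(c^2 - 8*c + 15) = (c - 5)^2*(c - 3)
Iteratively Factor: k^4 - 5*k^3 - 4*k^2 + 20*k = (k - 2)*(k^3 - 3*k^2 - 10*k) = (k - 5)*(k - 2)*(k^2 + 2*k) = k*(k - 5)*(k - 2)*(k + 2)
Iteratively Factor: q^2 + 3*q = (q)*(q + 3)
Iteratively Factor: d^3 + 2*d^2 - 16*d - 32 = (d + 4)*(d^2 - 2*d - 8) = (d - 4)*(d + 4)*(d + 2)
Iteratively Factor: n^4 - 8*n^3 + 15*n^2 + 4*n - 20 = (n - 2)*(n^3 - 6*n^2 + 3*n + 10) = (n - 2)*(n + 1)*(n^2 - 7*n + 10) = (n - 2)^2*(n + 1)*(n - 5)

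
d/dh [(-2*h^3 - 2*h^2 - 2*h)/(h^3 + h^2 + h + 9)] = 18*(-3*h^2 - 2*h - 1)/(h^6 + 2*h^5 + 3*h^4 + 20*h^3 + 19*h^2 + 18*h + 81)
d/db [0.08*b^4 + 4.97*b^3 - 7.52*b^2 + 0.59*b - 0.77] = 0.32*b^3 + 14.91*b^2 - 15.04*b + 0.59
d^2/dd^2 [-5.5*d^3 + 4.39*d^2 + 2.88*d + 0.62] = 8.78 - 33.0*d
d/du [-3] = 0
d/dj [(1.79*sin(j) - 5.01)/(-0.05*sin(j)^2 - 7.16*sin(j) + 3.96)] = (0.0895*sin(j)^2 - 0.500999999999999*sin(j) - 28.7832)*cos(j)/(0.0025*sin(j)^4 + 0.716*sin(j)^3 + 50.8696*sin(j)^2 - 56.7072*sin(j) + 15.6816)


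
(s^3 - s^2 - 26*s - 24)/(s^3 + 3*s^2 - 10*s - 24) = (s^2 - 5*s - 6)/(s^2 - s - 6)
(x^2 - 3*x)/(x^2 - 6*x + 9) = x/(x - 3)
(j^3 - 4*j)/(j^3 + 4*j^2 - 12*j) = (j + 2)/(j + 6)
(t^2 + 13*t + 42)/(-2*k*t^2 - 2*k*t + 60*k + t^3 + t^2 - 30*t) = (t + 7)/(-2*k*t + 10*k + t^2 - 5*t)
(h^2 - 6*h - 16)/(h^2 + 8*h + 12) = (h - 8)/(h + 6)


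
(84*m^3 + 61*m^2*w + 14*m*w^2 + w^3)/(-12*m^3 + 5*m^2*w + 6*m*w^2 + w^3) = (7*m + w)/(-m + w)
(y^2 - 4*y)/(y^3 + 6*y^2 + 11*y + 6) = y*(y - 4)/(y^3 + 6*y^2 + 11*y + 6)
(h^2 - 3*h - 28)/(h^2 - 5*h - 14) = (h + 4)/(h + 2)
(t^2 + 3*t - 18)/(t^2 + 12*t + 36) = (t - 3)/(t + 6)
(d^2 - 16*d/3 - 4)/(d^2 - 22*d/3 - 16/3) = (d - 6)/(d - 8)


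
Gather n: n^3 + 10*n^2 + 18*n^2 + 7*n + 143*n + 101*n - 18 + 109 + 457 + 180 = n^3 + 28*n^2 + 251*n + 728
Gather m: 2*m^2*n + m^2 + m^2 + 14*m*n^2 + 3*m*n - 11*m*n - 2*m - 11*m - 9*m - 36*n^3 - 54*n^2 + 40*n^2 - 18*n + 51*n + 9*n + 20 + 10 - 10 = m^2*(2*n + 2) + m*(14*n^2 - 8*n - 22) - 36*n^3 - 14*n^2 + 42*n + 20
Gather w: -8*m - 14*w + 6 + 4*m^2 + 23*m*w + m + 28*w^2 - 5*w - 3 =4*m^2 - 7*m + 28*w^2 + w*(23*m - 19) + 3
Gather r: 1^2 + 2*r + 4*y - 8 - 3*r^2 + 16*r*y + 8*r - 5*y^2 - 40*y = -3*r^2 + r*(16*y + 10) - 5*y^2 - 36*y - 7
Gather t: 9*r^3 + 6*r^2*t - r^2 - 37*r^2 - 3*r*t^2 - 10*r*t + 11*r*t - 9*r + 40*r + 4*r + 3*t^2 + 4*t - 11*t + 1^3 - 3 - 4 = 9*r^3 - 38*r^2 + 35*r + t^2*(3 - 3*r) + t*(6*r^2 + r - 7) - 6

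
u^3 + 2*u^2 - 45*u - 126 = (u - 7)*(u + 3)*(u + 6)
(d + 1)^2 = d^2 + 2*d + 1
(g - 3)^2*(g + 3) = g^3 - 3*g^2 - 9*g + 27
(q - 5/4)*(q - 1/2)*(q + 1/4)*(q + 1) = q^4 - q^3/2 - 21*q^2/16 + 11*q/32 + 5/32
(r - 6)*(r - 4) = r^2 - 10*r + 24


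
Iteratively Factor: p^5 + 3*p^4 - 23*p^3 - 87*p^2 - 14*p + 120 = (p - 1)*(p^4 + 4*p^3 - 19*p^2 - 106*p - 120) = (p - 1)*(p + 3)*(p^3 + p^2 - 22*p - 40) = (p - 1)*(p + 3)*(p + 4)*(p^2 - 3*p - 10) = (p - 1)*(p + 2)*(p + 3)*(p + 4)*(p - 5)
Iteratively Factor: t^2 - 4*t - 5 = (t + 1)*(t - 5)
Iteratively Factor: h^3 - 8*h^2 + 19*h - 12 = (h - 4)*(h^2 - 4*h + 3) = (h - 4)*(h - 1)*(h - 3)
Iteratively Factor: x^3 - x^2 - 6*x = (x)*(x^2 - x - 6) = x*(x + 2)*(x - 3)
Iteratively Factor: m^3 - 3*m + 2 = (m - 1)*(m^2 + m - 2) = (m - 1)^2*(m + 2)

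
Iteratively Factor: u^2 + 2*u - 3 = (u - 1)*(u + 3)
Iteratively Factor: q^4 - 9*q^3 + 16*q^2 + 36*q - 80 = (q - 5)*(q^3 - 4*q^2 - 4*q + 16) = (q - 5)*(q - 4)*(q^2 - 4) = (q - 5)*(q - 4)*(q - 2)*(q + 2)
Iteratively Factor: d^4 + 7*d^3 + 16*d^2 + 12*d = (d)*(d^3 + 7*d^2 + 16*d + 12) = d*(d + 3)*(d^2 + 4*d + 4) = d*(d + 2)*(d + 3)*(d + 2)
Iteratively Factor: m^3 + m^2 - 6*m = (m)*(m^2 + m - 6) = m*(m + 3)*(m - 2)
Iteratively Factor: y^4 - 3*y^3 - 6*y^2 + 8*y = (y)*(y^3 - 3*y^2 - 6*y + 8) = y*(y + 2)*(y^2 - 5*y + 4) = y*(y - 1)*(y + 2)*(y - 4)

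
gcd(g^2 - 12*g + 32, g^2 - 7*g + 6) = 1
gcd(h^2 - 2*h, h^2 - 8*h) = h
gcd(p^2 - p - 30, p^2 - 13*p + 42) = p - 6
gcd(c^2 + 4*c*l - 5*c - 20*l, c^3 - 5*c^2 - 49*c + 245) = c - 5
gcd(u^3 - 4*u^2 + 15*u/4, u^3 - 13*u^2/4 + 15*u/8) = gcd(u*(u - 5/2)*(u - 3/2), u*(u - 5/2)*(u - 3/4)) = u^2 - 5*u/2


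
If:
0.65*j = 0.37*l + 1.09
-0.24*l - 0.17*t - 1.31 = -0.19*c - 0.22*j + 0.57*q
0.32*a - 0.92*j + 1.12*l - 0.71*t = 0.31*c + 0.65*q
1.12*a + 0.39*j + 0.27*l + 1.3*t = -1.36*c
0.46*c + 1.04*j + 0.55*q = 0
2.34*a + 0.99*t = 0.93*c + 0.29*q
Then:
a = -2.99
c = -2.44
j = 3.24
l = 2.74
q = -4.08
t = 3.59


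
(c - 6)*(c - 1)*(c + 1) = c^3 - 6*c^2 - c + 6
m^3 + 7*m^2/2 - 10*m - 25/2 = (m - 5/2)*(m + 1)*(m + 5)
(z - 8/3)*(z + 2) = z^2 - 2*z/3 - 16/3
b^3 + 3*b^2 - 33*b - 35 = (b - 5)*(b + 1)*(b + 7)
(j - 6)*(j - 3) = j^2 - 9*j + 18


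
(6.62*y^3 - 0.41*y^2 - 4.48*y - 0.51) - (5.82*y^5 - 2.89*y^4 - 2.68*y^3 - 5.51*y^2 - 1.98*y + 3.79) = -5.82*y^5 + 2.89*y^4 + 9.3*y^3 + 5.1*y^2 - 2.5*y - 4.3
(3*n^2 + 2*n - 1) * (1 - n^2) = -3*n^4 - 2*n^3 + 4*n^2 + 2*n - 1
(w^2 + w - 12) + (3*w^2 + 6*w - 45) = 4*w^2 + 7*w - 57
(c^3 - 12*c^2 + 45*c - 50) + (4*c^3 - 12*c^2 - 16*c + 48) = 5*c^3 - 24*c^2 + 29*c - 2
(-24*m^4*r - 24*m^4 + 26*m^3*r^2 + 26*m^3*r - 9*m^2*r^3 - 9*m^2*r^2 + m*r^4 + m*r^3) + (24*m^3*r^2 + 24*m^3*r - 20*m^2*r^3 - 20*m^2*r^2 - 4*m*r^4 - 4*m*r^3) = -24*m^4*r - 24*m^4 + 50*m^3*r^2 + 50*m^3*r - 29*m^2*r^3 - 29*m^2*r^2 - 3*m*r^4 - 3*m*r^3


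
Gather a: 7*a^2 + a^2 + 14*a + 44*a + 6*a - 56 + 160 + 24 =8*a^2 + 64*a + 128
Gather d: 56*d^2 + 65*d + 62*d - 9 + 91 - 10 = 56*d^2 + 127*d + 72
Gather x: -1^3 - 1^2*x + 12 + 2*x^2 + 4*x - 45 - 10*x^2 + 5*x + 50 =-8*x^2 + 8*x + 16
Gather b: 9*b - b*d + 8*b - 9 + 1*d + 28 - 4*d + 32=b*(17 - d) - 3*d + 51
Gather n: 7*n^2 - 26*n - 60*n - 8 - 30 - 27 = 7*n^2 - 86*n - 65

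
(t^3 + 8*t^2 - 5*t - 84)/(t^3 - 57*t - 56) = (t^2 + t - 12)/(t^2 - 7*t - 8)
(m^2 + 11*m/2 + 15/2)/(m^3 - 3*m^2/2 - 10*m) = (m + 3)/(m*(m - 4))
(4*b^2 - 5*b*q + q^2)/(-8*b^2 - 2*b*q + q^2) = (-b + q)/(2*b + q)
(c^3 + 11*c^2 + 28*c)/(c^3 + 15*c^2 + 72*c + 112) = c/(c + 4)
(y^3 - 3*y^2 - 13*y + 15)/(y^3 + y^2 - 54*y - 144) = (y^2 - 6*y + 5)/(y^2 - 2*y - 48)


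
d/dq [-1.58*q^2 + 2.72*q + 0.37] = 2.72 - 3.16*q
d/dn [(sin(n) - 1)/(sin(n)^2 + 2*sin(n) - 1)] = (2*sin(n) + cos(n)^2)*cos(n)/(2*sin(n) - cos(n)^2)^2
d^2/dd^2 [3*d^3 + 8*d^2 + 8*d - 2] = 18*d + 16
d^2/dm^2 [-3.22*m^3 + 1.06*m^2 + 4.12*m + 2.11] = 2.12 - 19.32*m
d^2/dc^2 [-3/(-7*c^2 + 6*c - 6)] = 6*(-49*c^2 + 42*c + 4*(7*c - 3)^2 - 42)/(7*c^2 - 6*c + 6)^3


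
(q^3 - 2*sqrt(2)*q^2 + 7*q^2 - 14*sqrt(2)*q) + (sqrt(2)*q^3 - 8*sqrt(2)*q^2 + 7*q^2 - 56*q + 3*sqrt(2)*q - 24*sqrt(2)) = q^3 + sqrt(2)*q^3 - 10*sqrt(2)*q^2 + 14*q^2 - 56*q - 11*sqrt(2)*q - 24*sqrt(2)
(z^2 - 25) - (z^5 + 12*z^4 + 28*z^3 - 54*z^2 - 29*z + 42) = -z^5 - 12*z^4 - 28*z^3 + 55*z^2 + 29*z - 67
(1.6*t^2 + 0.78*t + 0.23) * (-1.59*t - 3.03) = -2.544*t^3 - 6.0882*t^2 - 2.7291*t - 0.6969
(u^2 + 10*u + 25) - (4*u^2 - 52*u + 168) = -3*u^2 + 62*u - 143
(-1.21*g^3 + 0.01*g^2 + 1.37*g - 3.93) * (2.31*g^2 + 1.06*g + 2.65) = -2.7951*g^5 - 1.2595*g^4 - 0.0311999999999992*g^3 - 7.5996*g^2 - 0.5353*g - 10.4145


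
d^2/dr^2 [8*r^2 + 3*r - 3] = 16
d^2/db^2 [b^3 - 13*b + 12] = 6*b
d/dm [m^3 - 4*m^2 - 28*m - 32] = 3*m^2 - 8*m - 28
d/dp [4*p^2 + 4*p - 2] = 8*p + 4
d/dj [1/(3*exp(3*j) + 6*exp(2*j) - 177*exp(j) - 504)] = (-3*exp(2*j) - 4*exp(j) + 59)*exp(j)/(3*(exp(3*j) + 2*exp(2*j) - 59*exp(j) - 168)^2)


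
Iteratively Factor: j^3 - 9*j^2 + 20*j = (j - 5)*(j^2 - 4*j) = j*(j - 5)*(j - 4)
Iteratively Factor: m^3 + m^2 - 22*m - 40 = (m + 2)*(m^2 - m - 20) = (m - 5)*(m + 2)*(m + 4)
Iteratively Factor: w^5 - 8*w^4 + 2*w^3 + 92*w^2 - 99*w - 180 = (w - 4)*(w^4 - 4*w^3 - 14*w^2 + 36*w + 45) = (w - 5)*(w - 4)*(w^3 + w^2 - 9*w - 9) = (w - 5)*(w - 4)*(w - 3)*(w^2 + 4*w + 3) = (w - 5)*(w - 4)*(w - 3)*(w + 1)*(w + 3)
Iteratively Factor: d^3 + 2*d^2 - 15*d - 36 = (d + 3)*(d^2 - d - 12) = (d - 4)*(d + 3)*(d + 3)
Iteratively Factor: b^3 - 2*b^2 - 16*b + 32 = (b - 2)*(b^2 - 16) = (b - 4)*(b - 2)*(b + 4)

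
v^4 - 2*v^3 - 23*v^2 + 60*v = v*(v - 4)*(v - 3)*(v + 5)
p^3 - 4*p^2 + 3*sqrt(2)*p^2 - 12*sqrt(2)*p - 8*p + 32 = (p - 4)*(p - sqrt(2))*(p + 4*sqrt(2))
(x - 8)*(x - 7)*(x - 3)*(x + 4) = x^4 - 14*x^3 + 29*x^2 + 236*x - 672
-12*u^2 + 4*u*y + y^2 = (-2*u + y)*(6*u + y)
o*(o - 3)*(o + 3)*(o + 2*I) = o^4 + 2*I*o^3 - 9*o^2 - 18*I*o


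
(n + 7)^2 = n^2 + 14*n + 49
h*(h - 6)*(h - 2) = h^3 - 8*h^2 + 12*h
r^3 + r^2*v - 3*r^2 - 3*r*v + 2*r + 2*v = (r - 2)*(r - 1)*(r + v)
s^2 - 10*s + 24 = (s - 6)*(s - 4)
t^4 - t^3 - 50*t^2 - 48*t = t*(t - 8)*(t + 1)*(t + 6)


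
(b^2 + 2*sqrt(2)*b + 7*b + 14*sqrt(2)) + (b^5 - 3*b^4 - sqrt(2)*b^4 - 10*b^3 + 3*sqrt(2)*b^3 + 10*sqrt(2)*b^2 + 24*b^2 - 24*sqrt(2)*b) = b^5 - 3*b^4 - sqrt(2)*b^4 - 10*b^3 + 3*sqrt(2)*b^3 + 10*sqrt(2)*b^2 + 25*b^2 - 22*sqrt(2)*b + 7*b + 14*sqrt(2)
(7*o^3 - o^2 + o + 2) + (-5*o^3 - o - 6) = 2*o^3 - o^2 - 4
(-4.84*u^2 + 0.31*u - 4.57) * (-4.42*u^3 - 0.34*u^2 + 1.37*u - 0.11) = 21.3928*u^5 + 0.2754*u^4 + 13.4632*u^3 + 2.5109*u^2 - 6.295*u + 0.5027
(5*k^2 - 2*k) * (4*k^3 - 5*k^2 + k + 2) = 20*k^5 - 33*k^4 + 15*k^3 + 8*k^2 - 4*k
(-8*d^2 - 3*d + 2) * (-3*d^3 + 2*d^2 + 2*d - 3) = 24*d^5 - 7*d^4 - 28*d^3 + 22*d^2 + 13*d - 6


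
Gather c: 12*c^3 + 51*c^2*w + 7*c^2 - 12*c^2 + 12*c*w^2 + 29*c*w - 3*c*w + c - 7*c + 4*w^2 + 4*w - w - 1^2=12*c^3 + c^2*(51*w - 5) + c*(12*w^2 + 26*w - 6) + 4*w^2 + 3*w - 1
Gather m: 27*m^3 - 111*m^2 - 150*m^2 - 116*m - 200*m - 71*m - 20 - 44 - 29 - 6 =27*m^3 - 261*m^2 - 387*m - 99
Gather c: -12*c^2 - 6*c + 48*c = -12*c^2 + 42*c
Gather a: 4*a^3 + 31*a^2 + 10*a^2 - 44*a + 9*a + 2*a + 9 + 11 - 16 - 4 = 4*a^3 + 41*a^2 - 33*a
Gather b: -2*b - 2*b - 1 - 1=-4*b - 2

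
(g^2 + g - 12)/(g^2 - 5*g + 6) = (g + 4)/(g - 2)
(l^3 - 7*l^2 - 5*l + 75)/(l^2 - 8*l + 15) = (l^2 - 2*l - 15)/(l - 3)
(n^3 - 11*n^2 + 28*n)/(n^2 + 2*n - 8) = n*(n^2 - 11*n + 28)/(n^2 + 2*n - 8)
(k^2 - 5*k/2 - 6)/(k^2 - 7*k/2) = (2*k^2 - 5*k - 12)/(k*(2*k - 7))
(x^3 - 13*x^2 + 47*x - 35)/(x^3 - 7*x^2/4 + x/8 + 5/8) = 8*(x^2 - 12*x + 35)/(8*x^2 - 6*x - 5)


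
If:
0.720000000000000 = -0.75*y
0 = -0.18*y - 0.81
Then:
No Solution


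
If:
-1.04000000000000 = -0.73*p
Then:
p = 1.42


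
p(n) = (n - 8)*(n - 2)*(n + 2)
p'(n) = (n - 8)*(n - 2) + (n - 8)*(n + 2) + (n - 2)*(n + 2) = 3*n^2 - 16*n - 4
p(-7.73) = -876.99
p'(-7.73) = 298.94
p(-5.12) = -291.45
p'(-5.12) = 156.56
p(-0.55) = 31.61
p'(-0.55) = 5.71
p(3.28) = -31.90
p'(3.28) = -24.20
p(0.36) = 29.57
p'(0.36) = -9.37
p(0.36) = 29.57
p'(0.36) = -9.37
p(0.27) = 30.36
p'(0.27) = -8.10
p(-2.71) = -35.82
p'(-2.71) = 61.39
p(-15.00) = -5083.00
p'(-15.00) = 911.00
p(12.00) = 560.00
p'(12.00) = 236.00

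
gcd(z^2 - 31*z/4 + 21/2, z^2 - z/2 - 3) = 1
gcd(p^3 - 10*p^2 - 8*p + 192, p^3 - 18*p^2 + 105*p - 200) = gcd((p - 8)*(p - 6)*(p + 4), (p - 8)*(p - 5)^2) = p - 8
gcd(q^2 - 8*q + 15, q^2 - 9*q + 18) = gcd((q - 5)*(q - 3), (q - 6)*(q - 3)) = q - 3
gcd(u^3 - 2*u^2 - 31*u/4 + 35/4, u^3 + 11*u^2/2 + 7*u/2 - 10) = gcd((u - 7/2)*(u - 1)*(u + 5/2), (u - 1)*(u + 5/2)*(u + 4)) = u^2 + 3*u/2 - 5/2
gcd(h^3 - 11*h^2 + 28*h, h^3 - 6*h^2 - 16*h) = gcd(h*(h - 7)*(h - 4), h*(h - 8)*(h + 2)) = h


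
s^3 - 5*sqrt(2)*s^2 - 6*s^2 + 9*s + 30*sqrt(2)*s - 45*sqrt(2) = (s - 3)^2*(s - 5*sqrt(2))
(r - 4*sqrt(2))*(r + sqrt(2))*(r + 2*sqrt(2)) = r^3 - sqrt(2)*r^2 - 20*r - 16*sqrt(2)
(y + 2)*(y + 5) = y^2 + 7*y + 10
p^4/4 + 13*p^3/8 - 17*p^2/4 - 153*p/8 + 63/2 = (p/4 + 1)*(p - 3)*(p - 3/2)*(p + 7)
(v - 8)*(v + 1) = v^2 - 7*v - 8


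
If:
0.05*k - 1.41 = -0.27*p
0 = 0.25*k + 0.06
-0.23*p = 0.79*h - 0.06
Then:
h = -1.46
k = -0.24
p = 5.27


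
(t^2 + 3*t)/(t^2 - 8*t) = (t + 3)/(t - 8)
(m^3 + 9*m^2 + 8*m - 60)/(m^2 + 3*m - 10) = m + 6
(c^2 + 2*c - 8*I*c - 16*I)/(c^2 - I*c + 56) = (c + 2)/(c + 7*I)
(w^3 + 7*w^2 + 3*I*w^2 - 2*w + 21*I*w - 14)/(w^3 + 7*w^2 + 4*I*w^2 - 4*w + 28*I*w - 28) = (w + I)/(w + 2*I)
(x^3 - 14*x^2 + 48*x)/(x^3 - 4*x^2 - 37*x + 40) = x*(x - 6)/(x^2 + 4*x - 5)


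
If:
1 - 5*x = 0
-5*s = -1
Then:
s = 1/5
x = 1/5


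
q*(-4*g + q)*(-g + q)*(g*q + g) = 4*g^3*q^2 + 4*g^3*q - 5*g^2*q^3 - 5*g^2*q^2 + g*q^4 + g*q^3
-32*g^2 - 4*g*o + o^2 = (-8*g + o)*(4*g + o)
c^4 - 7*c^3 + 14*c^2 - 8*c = c*(c - 4)*(c - 2)*(c - 1)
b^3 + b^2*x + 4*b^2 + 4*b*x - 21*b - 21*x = (b - 3)*(b + 7)*(b + x)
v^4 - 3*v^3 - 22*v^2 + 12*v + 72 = (v - 6)*(v - 2)*(v + 2)*(v + 3)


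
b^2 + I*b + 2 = (b - I)*(b + 2*I)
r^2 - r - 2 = (r - 2)*(r + 1)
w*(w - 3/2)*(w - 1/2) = w^3 - 2*w^2 + 3*w/4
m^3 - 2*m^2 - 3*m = m*(m - 3)*(m + 1)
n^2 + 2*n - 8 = (n - 2)*(n + 4)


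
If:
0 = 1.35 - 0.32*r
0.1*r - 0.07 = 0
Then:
No Solution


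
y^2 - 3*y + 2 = (y - 2)*(y - 1)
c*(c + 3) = c^2 + 3*c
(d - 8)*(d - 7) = d^2 - 15*d + 56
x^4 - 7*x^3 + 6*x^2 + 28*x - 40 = (x - 5)*(x - 2)^2*(x + 2)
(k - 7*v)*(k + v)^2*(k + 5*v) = k^4 - 38*k^2*v^2 - 72*k*v^3 - 35*v^4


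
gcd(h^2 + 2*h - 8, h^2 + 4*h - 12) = h - 2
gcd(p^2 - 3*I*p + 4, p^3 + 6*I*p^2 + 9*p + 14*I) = p + I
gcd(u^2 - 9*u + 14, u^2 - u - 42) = u - 7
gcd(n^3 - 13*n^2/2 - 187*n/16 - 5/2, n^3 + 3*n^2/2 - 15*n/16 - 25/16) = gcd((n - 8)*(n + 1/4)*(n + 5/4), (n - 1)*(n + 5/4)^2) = n + 5/4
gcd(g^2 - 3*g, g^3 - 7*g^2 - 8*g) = g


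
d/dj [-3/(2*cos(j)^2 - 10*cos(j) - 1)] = 6*(5 - 2*cos(j))*sin(j)/(10*cos(j) - cos(2*j))^2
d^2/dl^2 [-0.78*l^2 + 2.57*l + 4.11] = -1.56000000000000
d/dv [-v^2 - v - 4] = -2*v - 1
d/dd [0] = 0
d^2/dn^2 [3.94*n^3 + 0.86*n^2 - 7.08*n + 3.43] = 23.64*n + 1.72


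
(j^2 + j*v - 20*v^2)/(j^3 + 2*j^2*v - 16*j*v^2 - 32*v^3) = (j + 5*v)/(j^2 + 6*j*v + 8*v^2)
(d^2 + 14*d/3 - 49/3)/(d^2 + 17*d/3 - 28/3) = (3*d - 7)/(3*d - 4)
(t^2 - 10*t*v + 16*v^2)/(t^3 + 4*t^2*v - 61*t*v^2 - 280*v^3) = (t - 2*v)/(t^2 + 12*t*v + 35*v^2)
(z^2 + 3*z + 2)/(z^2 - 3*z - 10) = (z + 1)/(z - 5)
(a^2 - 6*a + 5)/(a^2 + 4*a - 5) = (a - 5)/(a + 5)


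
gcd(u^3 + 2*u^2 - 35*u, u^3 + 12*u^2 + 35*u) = u^2 + 7*u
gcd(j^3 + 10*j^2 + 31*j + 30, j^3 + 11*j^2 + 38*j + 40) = j^2 + 7*j + 10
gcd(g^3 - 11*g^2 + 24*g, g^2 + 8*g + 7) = 1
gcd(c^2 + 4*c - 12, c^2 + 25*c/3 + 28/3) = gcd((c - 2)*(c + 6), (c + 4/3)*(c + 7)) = 1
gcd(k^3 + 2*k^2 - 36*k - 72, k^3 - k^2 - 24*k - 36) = k^2 - 4*k - 12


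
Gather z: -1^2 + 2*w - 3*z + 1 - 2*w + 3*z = 0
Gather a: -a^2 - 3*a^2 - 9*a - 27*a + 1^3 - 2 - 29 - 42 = -4*a^2 - 36*a - 72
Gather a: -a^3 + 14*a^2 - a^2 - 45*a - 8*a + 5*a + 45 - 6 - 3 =-a^3 + 13*a^2 - 48*a + 36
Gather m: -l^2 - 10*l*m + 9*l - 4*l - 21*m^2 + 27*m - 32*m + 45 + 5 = -l^2 + 5*l - 21*m^2 + m*(-10*l - 5) + 50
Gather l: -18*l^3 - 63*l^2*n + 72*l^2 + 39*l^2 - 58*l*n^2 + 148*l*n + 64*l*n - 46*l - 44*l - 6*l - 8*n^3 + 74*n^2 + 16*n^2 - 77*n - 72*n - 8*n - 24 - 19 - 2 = -18*l^3 + l^2*(111 - 63*n) + l*(-58*n^2 + 212*n - 96) - 8*n^3 + 90*n^2 - 157*n - 45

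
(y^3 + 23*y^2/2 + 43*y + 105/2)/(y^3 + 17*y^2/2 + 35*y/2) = (y + 3)/y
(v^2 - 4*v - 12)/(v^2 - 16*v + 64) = (v^2 - 4*v - 12)/(v^2 - 16*v + 64)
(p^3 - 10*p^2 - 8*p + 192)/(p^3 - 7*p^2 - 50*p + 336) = (p + 4)/(p + 7)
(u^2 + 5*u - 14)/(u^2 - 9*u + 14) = (u + 7)/(u - 7)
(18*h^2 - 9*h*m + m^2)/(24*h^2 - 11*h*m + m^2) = (6*h - m)/(8*h - m)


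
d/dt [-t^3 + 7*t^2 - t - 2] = -3*t^2 + 14*t - 1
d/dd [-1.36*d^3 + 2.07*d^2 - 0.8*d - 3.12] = -4.08*d^2 + 4.14*d - 0.8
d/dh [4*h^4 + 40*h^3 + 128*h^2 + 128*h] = 16*h^3 + 120*h^2 + 256*h + 128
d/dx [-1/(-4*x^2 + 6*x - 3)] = 2*(3 - 4*x)/(4*x^2 - 6*x + 3)^2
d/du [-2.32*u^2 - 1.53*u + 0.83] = -4.64*u - 1.53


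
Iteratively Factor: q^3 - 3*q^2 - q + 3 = (q - 1)*(q^2 - 2*q - 3) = (q - 1)*(q + 1)*(q - 3)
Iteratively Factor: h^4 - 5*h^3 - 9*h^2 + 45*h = (h + 3)*(h^3 - 8*h^2 + 15*h) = h*(h + 3)*(h^2 - 8*h + 15) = h*(h - 3)*(h + 3)*(h - 5)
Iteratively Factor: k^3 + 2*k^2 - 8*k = (k - 2)*(k^2 + 4*k) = (k - 2)*(k + 4)*(k)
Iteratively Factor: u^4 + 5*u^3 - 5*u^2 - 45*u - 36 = (u + 3)*(u^3 + 2*u^2 - 11*u - 12) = (u + 3)*(u + 4)*(u^2 - 2*u - 3) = (u + 1)*(u + 3)*(u + 4)*(u - 3)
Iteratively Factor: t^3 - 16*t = (t)*(t^2 - 16) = t*(t - 4)*(t + 4)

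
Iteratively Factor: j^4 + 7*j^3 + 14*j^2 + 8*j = (j)*(j^3 + 7*j^2 + 14*j + 8) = j*(j + 4)*(j^2 + 3*j + 2) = j*(j + 1)*(j + 4)*(j + 2)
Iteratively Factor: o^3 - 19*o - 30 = (o - 5)*(o^2 + 5*o + 6) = (o - 5)*(o + 3)*(o + 2)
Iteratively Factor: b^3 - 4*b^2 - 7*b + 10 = (b - 1)*(b^2 - 3*b - 10) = (b - 5)*(b - 1)*(b + 2)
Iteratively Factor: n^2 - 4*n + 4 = (n - 2)*(n - 2)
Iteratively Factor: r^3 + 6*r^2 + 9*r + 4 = (r + 1)*(r^2 + 5*r + 4) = (r + 1)^2*(r + 4)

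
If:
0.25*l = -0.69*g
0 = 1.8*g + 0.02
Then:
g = -0.01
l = 0.03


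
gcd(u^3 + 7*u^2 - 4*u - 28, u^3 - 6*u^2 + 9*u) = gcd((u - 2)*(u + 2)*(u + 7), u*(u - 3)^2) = 1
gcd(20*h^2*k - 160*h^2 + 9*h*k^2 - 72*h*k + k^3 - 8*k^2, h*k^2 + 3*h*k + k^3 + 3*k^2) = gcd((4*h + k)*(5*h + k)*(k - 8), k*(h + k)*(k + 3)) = 1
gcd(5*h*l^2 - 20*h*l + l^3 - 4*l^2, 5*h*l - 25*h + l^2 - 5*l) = 5*h + l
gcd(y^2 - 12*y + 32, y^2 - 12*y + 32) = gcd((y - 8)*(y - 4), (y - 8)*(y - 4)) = y^2 - 12*y + 32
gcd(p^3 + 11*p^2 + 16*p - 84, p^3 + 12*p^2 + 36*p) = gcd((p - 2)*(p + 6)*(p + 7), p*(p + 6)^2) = p + 6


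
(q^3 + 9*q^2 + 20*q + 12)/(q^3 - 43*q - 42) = (q + 2)/(q - 7)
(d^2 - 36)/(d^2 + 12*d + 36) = (d - 6)/(d + 6)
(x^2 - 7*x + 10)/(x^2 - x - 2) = (x - 5)/(x + 1)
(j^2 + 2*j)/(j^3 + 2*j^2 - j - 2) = j/(j^2 - 1)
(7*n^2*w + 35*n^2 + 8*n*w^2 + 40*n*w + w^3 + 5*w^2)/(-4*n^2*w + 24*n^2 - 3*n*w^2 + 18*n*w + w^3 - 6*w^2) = (7*n*w + 35*n + w^2 + 5*w)/(-4*n*w + 24*n + w^2 - 6*w)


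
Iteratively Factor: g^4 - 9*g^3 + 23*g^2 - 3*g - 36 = (g - 3)*(g^3 - 6*g^2 + 5*g + 12) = (g - 3)^2*(g^2 - 3*g - 4) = (g - 3)^2*(g + 1)*(g - 4)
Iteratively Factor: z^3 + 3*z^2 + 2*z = (z + 2)*(z^2 + z) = (z + 1)*(z + 2)*(z)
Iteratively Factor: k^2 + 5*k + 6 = (k + 3)*(k + 2)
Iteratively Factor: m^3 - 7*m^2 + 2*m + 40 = (m + 2)*(m^2 - 9*m + 20) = (m - 4)*(m + 2)*(m - 5)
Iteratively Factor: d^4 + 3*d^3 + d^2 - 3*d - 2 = (d + 2)*(d^3 + d^2 - d - 1) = (d + 1)*(d + 2)*(d^2 - 1) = (d - 1)*(d + 1)*(d + 2)*(d + 1)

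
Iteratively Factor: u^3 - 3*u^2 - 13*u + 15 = (u + 3)*(u^2 - 6*u + 5) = (u - 5)*(u + 3)*(u - 1)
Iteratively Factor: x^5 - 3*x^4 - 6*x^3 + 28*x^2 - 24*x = (x - 2)*(x^4 - x^3 - 8*x^2 + 12*x) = (x - 2)*(x + 3)*(x^3 - 4*x^2 + 4*x) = (x - 2)^2*(x + 3)*(x^2 - 2*x) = (x - 2)^3*(x + 3)*(x)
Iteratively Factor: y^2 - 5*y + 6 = (y - 3)*(y - 2)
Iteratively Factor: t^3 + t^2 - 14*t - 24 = (t + 3)*(t^2 - 2*t - 8) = (t - 4)*(t + 3)*(t + 2)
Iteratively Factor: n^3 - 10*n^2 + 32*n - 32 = (n - 4)*(n^2 - 6*n + 8) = (n - 4)^2*(n - 2)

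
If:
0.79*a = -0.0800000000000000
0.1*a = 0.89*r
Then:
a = -0.10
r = -0.01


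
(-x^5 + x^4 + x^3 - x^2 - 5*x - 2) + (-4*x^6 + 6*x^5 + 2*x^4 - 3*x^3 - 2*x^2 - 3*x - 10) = -4*x^6 + 5*x^5 + 3*x^4 - 2*x^3 - 3*x^2 - 8*x - 12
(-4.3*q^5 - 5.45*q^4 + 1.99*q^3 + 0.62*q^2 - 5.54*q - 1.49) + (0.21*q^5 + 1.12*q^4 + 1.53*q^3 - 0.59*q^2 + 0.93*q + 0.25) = -4.09*q^5 - 4.33*q^4 + 3.52*q^3 + 0.03*q^2 - 4.61*q - 1.24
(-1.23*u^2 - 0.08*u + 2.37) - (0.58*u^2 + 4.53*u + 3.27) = -1.81*u^2 - 4.61*u - 0.9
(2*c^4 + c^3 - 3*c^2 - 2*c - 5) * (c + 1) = 2*c^5 + 3*c^4 - 2*c^3 - 5*c^2 - 7*c - 5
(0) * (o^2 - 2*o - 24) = 0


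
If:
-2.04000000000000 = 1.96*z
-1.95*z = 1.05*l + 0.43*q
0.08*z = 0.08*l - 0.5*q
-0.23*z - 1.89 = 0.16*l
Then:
No Solution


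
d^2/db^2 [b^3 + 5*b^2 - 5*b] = 6*b + 10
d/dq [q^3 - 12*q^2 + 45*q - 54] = 3*q^2 - 24*q + 45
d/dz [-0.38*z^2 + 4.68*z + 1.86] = 4.68 - 0.76*z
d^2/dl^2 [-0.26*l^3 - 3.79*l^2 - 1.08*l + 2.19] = -1.56*l - 7.58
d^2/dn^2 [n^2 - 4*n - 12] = 2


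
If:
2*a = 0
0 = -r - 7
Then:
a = 0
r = -7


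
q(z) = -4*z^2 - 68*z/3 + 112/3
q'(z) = -8*z - 68/3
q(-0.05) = 38.46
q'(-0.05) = -22.27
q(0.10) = 35.03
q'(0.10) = -23.47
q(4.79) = -163.02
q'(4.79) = -60.99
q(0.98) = 11.28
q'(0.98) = -30.51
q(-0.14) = 40.43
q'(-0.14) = -21.55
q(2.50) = -44.33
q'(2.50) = -42.67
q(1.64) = -10.60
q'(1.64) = -35.79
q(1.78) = -15.69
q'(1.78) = -36.91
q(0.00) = 37.33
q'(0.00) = -22.67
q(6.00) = -242.67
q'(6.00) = -70.67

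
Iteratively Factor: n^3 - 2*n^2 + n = (n - 1)*(n^2 - n) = (n - 1)^2*(n)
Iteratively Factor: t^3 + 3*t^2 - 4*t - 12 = (t - 2)*(t^2 + 5*t + 6) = (t - 2)*(t + 2)*(t + 3)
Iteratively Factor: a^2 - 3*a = (a)*(a - 3)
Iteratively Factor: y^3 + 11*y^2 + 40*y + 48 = (y + 4)*(y^2 + 7*y + 12) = (y + 4)^2*(y + 3)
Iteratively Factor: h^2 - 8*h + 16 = (h - 4)*(h - 4)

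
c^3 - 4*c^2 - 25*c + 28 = (c - 7)*(c - 1)*(c + 4)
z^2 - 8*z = z*(z - 8)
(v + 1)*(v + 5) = v^2 + 6*v + 5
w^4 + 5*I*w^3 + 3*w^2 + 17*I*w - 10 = (w - 2*I)*(w + I)^2*(w + 5*I)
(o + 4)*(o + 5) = o^2 + 9*o + 20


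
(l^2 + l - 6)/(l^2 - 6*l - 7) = (-l^2 - l + 6)/(-l^2 + 6*l + 7)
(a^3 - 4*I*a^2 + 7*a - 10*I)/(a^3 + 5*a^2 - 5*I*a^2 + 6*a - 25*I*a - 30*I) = (a^2 + I*a + 2)/(a^2 + 5*a + 6)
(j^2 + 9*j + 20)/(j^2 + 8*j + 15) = (j + 4)/(j + 3)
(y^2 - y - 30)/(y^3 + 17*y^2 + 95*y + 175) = (y - 6)/(y^2 + 12*y + 35)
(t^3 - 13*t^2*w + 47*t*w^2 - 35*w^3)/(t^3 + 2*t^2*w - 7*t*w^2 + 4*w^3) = (t^2 - 12*t*w + 35*w^2)/(t^2 + 3*t*w - 4*w^2)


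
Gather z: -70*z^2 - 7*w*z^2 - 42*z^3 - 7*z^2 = -42*z^3 + z^2*(-7*w - 77)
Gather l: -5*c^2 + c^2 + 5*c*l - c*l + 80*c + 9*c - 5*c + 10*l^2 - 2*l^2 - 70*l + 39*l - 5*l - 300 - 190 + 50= -4*c^2 + 84*c + 8*l^2 + l*(4*c - 36) - 440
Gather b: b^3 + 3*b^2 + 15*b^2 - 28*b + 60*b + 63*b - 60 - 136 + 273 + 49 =b^3 + 18*b^2 + 95*b + 126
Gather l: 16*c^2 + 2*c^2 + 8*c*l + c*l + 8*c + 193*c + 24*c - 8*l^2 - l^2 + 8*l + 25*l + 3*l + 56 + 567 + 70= 18*c^2 + 225*c - 9*l^2 + l*(9*c + 36) + 693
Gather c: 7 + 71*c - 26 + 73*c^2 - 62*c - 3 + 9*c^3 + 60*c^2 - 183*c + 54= 9*c^3 + 133*c^2 - 174*c + 32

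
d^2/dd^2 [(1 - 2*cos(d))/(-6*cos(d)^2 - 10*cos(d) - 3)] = 2*(-81*(1 - cos(2*d))^2*cos(d) + 33*(1 - cos(2*d))^2 - 183*cos(d)/2 + 100*cos(2*d) - 9*cos(3*d)/2 + 18*cos(5*d) - 174)/(10*cos(d) + 3*cos(2*d) + 6)^3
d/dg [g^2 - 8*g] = 2*g - 8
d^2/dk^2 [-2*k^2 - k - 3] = -4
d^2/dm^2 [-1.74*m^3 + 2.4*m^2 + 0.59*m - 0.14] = 4.8 - 10.44*m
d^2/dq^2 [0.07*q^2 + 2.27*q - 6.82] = 0.140000000000000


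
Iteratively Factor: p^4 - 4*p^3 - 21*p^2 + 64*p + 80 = (p - 4)*(p^3 - 21*p - 20) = (p - 4)*(p + 4)*(p^2 - 4*p - 5) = (p - 5)*(p - 4)*(p + 4)*(p + 1)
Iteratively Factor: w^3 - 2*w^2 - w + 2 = (w - 2)*(w^2 - 1) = (w - 2)*(w + 1)*(w - 1)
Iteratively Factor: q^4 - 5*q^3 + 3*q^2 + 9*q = (q)*(q^3 - 5*q^2 + 3*q + 9) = q*(q + 1)*(q^2 - 6*q + 9) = q*(q - 3)*(q + 1)*(q - 3)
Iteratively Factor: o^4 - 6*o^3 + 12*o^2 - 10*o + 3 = (o - 1)*(o^3 - 5*o^2 + 7*o - 3) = (o - 1)^2*(o^2 - 4*o + 3) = (o - 3)*(o - 1)^2*(o - 1)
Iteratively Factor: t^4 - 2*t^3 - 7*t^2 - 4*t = (t - 4)*(t^3 + 2*t^2 + t) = t*(t - 4)*(t^2 + 2*t + 1) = t*(t - 4)*(t + 1)*(t + 1)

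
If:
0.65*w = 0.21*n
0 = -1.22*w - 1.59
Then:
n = -4.03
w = -1.30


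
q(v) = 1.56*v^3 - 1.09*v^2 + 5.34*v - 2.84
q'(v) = 4.68*v^2 - 2.18*v + 5.34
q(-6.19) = -447.65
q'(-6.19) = 198.15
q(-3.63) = -111.21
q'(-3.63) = 74.92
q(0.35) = -1.04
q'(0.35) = 5.15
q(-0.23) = -4.14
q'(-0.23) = 6.09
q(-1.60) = -20.56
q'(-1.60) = 20.81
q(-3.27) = -86.50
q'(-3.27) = 62.51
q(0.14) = -2.11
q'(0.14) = 5.13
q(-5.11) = -266.74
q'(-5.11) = 138.68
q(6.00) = 326.92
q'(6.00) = 160.74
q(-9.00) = -1276.43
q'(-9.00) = 404.04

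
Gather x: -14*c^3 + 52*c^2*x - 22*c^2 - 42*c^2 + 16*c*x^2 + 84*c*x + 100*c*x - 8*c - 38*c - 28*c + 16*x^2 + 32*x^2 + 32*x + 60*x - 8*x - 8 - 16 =-14*c^3 - 64*c^2 - 74*c + x^2*(16*c + 48) + x*(52*c^2 + 184*c + 84) - 24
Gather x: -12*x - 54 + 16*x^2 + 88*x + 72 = 16*x^2 + 76*x + 18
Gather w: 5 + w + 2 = w + 7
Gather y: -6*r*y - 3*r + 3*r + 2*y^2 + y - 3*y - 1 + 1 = 2*y^2 + y*(-6*r - 2)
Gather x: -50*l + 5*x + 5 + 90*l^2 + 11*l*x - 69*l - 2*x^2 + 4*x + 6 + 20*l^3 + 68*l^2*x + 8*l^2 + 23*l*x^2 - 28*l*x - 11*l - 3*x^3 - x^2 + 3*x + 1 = 20*l^3 + 98*l^2 - 130*l - 3*x^3 + x^2*(23*l - 3) + x*(68*l^2 - 17*l + 12) + 12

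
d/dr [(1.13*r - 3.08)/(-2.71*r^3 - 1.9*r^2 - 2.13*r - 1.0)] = (6.1246*r^3 - 22.8934*r^2 - 11.704*r - 7.6904)/(7.3441*r^6 + 10.298*r^5 + 15.1546*r^4 + 13.514*r^3 + 8.3369*r^2 + 4.26*r + 1.0)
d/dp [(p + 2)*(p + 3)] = 2*p + 5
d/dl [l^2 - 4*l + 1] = 2*l - 4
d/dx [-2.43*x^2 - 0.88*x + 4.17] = -4.86*x - 0.88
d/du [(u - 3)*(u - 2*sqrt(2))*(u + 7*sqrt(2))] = 3*u^2 - 6*u + 10*sqrt(2)*u - 28 - 15*sqrt(2)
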